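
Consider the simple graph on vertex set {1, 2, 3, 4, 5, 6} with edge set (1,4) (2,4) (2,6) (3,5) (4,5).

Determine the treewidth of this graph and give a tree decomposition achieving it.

Each bag holds 2 vertices, so the decomposition has width 1, which upper-bounds the treewidth. Any graph with an edge has treewidth ≥ 1, and G has the edge 2–4. The upper and lower bounds meet at 1, so that is the treewidth.

Treewidth 1.
One optimal decomposition is:
Bags: B1 = {2, 4}  B2 = {4, 5}  B3 = {1, 4}  B4 = {3, 5}  B5 = {2, 6}
Tree: B1–B2, B2–B3, B2–B4, B1–B5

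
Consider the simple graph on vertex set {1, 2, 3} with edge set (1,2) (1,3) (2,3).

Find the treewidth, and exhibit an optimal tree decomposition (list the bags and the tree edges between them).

With just one bag of size 3, the width is 3 − 1 = 2, so tw(G) ≤ 2. On the other hand G contains the 3-clique {1, 2, 3}. A clique must lie in a single bag of any decomposition, so no decomposition can have width below 2. The upper and lower bounds meet at 2, so that is the treewidth.

Treewidth 2.
Bags: B1 = {1, 2, 3}
Tree: (single bag)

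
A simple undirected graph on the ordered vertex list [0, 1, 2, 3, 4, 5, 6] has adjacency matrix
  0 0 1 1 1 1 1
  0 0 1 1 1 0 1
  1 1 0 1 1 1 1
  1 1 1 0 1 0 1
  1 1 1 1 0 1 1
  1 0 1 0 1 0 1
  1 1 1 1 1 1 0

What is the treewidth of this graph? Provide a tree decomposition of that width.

Treewidth 4.
One optimal decomposition is:
Bags: B1 = {1, 2, 3, 4, 6}  B2 = {0, 2, 3, 4, 6}  B3 = {0, 2, 4, 5, 6}
Tree: B1–B2, B2–B3

Every bag has size at most 5, so the width is 5 − 1 = 4 and tw(G) ≤ 4. On the other hand G contains the 5-clique {0, 2, 3, 4, 6}. A clique must lie in a single bag of any decomposition, so no decomposition can have width below 4. The upper and lower bounds meet at 4, so that is the treewidth.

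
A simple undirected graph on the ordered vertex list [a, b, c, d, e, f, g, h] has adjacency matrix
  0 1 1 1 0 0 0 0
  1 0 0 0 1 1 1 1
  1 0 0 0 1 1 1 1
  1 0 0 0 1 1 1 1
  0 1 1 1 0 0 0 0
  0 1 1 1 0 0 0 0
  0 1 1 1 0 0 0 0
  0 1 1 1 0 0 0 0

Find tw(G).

3

A width-3 tree decomposition is:
Bags: B1 = {b, c, d, g}  B2 = {b, c, d, e}  B3 = {b, c, d, f}  B4 = {a, b, c, d}  B5 = {b, c, d, h}
Tree: B1–B2, B2–B3, B3–B4, B4–B5
Each bag holds 4 vertices, so the decomposition has width 3, which upper-bounds the treewidth. For the lower bound: the 4 vertex sets {b,g}, {d,e}, {c}, {f} are disjoint, each induces a connected subgraph, and every pair is joined by at least one edge of G. Contracting each set to a single vertex therefore yields K_{4} as a minor, and since treewidth is minor-monotone, tw(G) ≥ tw(K_{4}) = 3. Hence tw(G) = 3 exactly.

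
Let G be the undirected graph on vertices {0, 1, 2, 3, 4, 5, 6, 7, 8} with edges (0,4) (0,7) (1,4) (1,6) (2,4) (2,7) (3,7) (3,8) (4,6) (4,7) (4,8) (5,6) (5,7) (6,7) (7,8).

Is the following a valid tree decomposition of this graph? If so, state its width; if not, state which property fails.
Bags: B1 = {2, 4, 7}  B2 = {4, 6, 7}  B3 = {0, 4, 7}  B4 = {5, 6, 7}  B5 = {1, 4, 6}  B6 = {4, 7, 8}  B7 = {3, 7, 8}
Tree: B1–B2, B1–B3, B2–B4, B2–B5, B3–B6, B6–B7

Yes; width 2.

Checking the three conditions: (i) the bags cover all of {0, 1, 2, 3, 4, 5, 6, 7, 8}; (ii) for each edge, some bag contains both endpoints; (iii) the bags containing any fixed vertex form a subtree. All hold, so the decomposition is valid with width 3 − 1 = 2.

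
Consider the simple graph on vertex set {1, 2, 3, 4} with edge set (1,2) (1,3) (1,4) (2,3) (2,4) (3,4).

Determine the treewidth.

3

A width-3 tree decomposition is:
Bags: B1 = {1, 2, 3, 4}
Tree: (single bag)
A single bag containing all 4 vertices is trivially a valid decomposition of width 3. Conversely, {1, 2, 3, 4} is a clique of size 4, and the vertices of any clique must share a bag in every tree decomposition; so some bag has ≥ 4 vertices and tw(G) ≥ 3. Therefore the treewidth is 3.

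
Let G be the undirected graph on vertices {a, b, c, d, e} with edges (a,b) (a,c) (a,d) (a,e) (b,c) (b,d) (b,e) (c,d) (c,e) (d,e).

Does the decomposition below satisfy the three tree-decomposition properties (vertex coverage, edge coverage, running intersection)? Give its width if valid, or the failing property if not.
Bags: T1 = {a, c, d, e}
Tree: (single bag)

A tree decomposition must satisfy three properties: every vertex lies in some bag; for every edge, both endpoints lie together in some bag; and for every vertex, the bags containing it form a connected subtree. Here vertex b appears in no bag, so the decomposition is invalid.

No — vertex b appears in no bag.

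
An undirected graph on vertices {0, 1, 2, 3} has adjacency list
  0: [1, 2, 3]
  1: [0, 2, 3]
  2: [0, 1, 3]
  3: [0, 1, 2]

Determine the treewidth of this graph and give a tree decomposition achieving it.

Treewidth 3.
One such decomposition:
Bags: B1 = {0, 1, 2, 3}
Tree: (single bag)

With just one bag of size 4, the width is 4 − 1 = 3, so tw(G) ≤ 3. Conversely, {0, 1, 2, 3} is a clique of size 4, and the vertices of any clique must share a bag in every tree decomposition; so some bag has ≥ 4 vertices and tw(G) ≥ 3. Hence tw(G) = 3 exactly.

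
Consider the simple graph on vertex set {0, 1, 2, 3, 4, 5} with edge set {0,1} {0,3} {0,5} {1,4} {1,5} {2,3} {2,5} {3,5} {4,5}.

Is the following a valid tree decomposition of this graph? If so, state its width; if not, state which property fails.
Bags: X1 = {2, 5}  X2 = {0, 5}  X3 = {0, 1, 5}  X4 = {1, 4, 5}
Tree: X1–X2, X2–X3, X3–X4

No — vertex 3 appears in no bag.

A tree decomposition must satisfy three properties: every vertex lies in some bag; for every edge, both endpoints lie together in some bag; and for every vertex, the bags containing it form a connected subtree. Here vertex 3 appears in no bag, so the decomposition is invalid.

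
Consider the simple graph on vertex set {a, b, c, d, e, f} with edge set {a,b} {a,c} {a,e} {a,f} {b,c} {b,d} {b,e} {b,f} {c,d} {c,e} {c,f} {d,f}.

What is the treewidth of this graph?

3

A width-3 tree decomposition is:
Bags: B1 = {a, b, c, e}  B2 = {a, b, c, f}  B3 = {b, c, d, f}
Tree: B1–B2, B2–B3
The largest bag has 4 vertices, giving width 3; this decomposition certifies tw(G) ≤ 3. For the lower bound, the 4 vertices {a, b, c, e} are pairwise adjacent, and any tree decomposition puts a clique entirely inside one bag — forcing width ≥ 3. The upper and lower bounds meet at 3, so that is the treewidth.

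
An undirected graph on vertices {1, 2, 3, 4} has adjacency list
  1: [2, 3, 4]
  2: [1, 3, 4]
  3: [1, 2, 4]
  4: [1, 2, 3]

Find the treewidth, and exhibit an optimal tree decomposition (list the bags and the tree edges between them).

Treewidth 3.
One such decomposition:
Bags: B1 = {1, 2, 3, 4}
Tree: (single bag)

A single bag containing all 4 vertices is trivially a valid decomposition of width 3. For the lower bound, the 4 vertices {1, 2, 3, 4} are pairwise adjacent, and any tree decomposition puts a clique entirely inside one bag — forcing width ≥ 3. Therefore the treewidth is 3.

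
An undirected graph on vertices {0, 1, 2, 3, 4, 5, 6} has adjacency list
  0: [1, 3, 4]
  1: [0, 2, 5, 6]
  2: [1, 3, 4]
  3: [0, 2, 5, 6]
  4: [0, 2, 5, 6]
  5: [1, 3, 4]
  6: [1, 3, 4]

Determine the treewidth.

A width-3 tree decomposition is:
Bags: B1 = {1, 3, 4, 6}  B2 = {1, 2, 3, 4}  B3 = {0, 1, 3, 4}  B4 = {1, 3, 4, 5}
Tree: B1–B2, B2–B3, B3–B4
Each bag holds 4 vertices, so the decomposition has width 3, which upper-bounds the treewidth. For the lower bound: the 4 vertex sets {3,6}, {2,4}, {1}, {0} are disjoint, each induces a connected subgraph, and every pair is joined by at least one edge of G. Contracting each set to a single vertex therefore yields K_{4} as a minor, and since treewidth is minor-monotone, tw(G) ≥ tw(K_{4}) = 3. Combining the bounds, tw(G) = 3.

3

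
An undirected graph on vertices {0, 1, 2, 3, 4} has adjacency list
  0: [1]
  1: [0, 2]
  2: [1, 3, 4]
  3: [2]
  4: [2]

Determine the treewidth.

A width-1 tree decomposition is:
Bags: B1 = {2, 4}  B2 = {1, 2}  B3 = {2, 3}  B4 = {0, 1}
Tree: B1–B2, B1–B3, B2–B4
The largest bag has 2 vertices, giving width 1; this decomposition certifies tw(G) ≤ 1. Any graph with an edge has treewidth ≥ 1, and G has the edge 2–4. The upper and lower bounds meet at 1, so that is the treewidth.

1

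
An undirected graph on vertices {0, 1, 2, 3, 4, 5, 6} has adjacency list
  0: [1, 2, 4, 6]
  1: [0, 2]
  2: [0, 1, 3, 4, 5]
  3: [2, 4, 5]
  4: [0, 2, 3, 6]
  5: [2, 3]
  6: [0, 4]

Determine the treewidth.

A width-2 tree decomposition is:
Bags: B1 = {0, 2, 4}  B2 = {0, 4, 6}  B3 = {2, 3, 4}  B4 = {2, 3, 5}  B5 = {0, 1, 2}
Tree: B1–B2, B1–B3, B3–B4, B1–B5
Each bag holds 3 vertices, so the decomposition has width 2, which upper-bounds the treewidth. Conversely, {0, 1, 2} is a clique of size 3, and the vertices of any clique must share a bag in every tree decomposition; so some bag has ≥ 3 vertices and tw(G) ≥ 2. Combining the bounds, tw(G) = 2.

2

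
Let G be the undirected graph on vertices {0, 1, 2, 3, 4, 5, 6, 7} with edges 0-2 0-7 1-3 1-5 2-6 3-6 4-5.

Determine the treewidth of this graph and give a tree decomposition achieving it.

Treewidth 1.
One such decomposition:
Bags: B1 = {3, 6}  B2 = {2, 6}  B3 = {1, 3}  B4 = {0, 2}  B5 = {1, 5}  B6 = {0, 7}  B7 = {4, 5}
Tree: B1–B2, B1–B3, B2–B4, B3–B5, B4–B6, B5–B7

The largest bag has 2 vertices, giving width 1; this decomposition certifies tw(G) ≤ 1. G has an edge, so its treewidth is at least 1. Hence tw(G) = 1 exactly.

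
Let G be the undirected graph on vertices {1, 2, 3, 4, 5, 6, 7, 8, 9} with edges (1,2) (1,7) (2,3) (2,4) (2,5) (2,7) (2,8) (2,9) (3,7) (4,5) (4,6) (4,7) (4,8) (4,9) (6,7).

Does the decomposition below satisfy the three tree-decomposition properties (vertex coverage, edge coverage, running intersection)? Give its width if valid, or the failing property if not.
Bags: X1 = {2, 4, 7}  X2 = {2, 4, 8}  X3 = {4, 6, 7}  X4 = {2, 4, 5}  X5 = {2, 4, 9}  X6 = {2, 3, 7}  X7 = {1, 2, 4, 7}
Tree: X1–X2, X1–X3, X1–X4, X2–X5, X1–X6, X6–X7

A tree decomposition must satisfy three properties: every vertex lies in some bag; for every edge, both endpoints lie together in some bag; and for every vertex, the bags containing it form a connected subtree. Here bags containing vertex 4 are not connected in the tree, so the decomposition is invalid.

No — bags containing vertex 4 are not connected in the tree.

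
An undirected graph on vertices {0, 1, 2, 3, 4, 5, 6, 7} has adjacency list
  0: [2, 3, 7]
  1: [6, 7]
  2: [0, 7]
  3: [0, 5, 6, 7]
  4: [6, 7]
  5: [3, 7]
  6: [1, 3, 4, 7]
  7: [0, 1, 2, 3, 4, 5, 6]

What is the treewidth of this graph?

2

A width-2 tree decomposition is:
Bags: B1 = {0, 3, 7}  B2 = {3, 6, 7}  B3 = {0, 2, 7}  B4 = {4, 6, 7}  B5 = {1, 6, 7}  B6 = {3, 5, 7}
Tree: B1–B2, B1–B3, B2–B4, B4–B5, B2–B6
Each bag holds 3 vertices, so the decomposition has width 2, which upper-bounds the treewidth. Conversely, {1, 6, 7} is a clique of size 3, and the vertices of any clique must share a bag in every tree decomposition; so some bag has ≥ 3 vertices and tw(G) ≥ 2. Therefore the treewidth is 2.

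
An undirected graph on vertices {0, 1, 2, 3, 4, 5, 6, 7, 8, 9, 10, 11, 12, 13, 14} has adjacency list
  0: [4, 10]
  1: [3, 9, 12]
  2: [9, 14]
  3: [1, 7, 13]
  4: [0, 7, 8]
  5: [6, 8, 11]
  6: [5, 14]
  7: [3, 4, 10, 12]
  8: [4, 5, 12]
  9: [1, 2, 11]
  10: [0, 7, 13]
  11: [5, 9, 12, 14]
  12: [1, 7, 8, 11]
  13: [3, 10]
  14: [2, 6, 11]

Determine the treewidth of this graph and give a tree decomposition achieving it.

Every bag has size at most 4, so the width is 4 − 1 = 3 and tw(G) ≤ 3. For the lower bound: the 4 vertex sets {0,10,13}, {4}, {7}, {1,3,8,12} are disjoint, each induces a connected subgraph, and every pair is joined by at least one edge of G. Contracting each set to a single vertex therefore yields K_{4} as a minor, and since treewidth is minor-monotone, tw(G) ≥ tw(K_{4}) = 3. The upper and lower bounds meet at 3, so that is the treewidth.

Treewidth 3.
One such decomposition:
Bags: B1 = {0, 4, 10, 13}  B2 = {4, 7, 10, 13}  B3 = {3, 4, 7, 13}  B4 = {3, 4, 7, 8}  B5 = {3, 7, 8, 12}  B6 = {1, 3, 8, 12}  B7 = {1, 5, 8, 12}  B8 = {1, 5, 11, 12}  B9 = {1, 5, 9, 11}  B10 = {5, 6, 9, 11}  B11 = {6, 9, 11, 14}  B12 = {2, 6, 9, 14}
Tree: B1–B2, B2–B3, B3–B4, B4–B5, B5–B6, B6–B7, B7–B8, B8–B9, B9–B10, B10–B11, B11–B12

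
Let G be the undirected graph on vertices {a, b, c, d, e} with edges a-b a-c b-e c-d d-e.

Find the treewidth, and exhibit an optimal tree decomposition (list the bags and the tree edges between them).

Treewidth 2.
Bags: B1 = {b, d, e}  B2 = {a, b, d}  B3 = {a, c, d}
Tree: B1–B2, B2–B3

Each bag holds 3 vertices, so the decomposition has width 2, which upper-bounds the treewidth. Since d–e–b–a–c–d is a cycle in G, G is not acyclic. Forests are exactly the graphs of treewidth ≤ 1, so tw(G) ≥ 2. The upper and lower bounds meet at 2, so that is the treewidth.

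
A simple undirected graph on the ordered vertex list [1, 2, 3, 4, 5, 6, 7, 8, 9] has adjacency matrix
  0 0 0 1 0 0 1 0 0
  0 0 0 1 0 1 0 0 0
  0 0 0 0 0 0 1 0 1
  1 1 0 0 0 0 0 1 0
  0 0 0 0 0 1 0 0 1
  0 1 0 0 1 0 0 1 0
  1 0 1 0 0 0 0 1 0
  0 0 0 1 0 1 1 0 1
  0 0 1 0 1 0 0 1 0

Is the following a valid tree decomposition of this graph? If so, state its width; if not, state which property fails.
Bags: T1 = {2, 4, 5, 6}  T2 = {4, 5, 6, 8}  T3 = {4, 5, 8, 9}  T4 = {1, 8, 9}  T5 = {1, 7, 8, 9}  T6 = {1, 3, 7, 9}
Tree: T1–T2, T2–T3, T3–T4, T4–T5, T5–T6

No — edge (4,1) lies in no bag.

A tree decomposition must satisfy three properties: every vertex lies in some bag; for every edge, both endpoints lie together in some bag; and for every vertex, the bags containing it form a connected subtree. Here edge (4,1) lies in no bag, so the decomposition is invalid.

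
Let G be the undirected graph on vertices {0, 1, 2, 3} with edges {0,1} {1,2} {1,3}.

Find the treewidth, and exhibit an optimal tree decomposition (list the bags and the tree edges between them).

Every bag has size at most 2, so the width is 2 − 1 = 1 and tw(G) ≤ 1. Since G has at least one edge (e.g. 3–1), it is not an edgeless graph, so tw(G) ≥ 1. Combining the bounds, tw(G) = 1.

Treewidth 1.
One optimal decomposition is:
Bags: B1 = {1, 3}  B2 = {0, 1}  B3 = {1, 2}
Tree: B1–B2, B1–B3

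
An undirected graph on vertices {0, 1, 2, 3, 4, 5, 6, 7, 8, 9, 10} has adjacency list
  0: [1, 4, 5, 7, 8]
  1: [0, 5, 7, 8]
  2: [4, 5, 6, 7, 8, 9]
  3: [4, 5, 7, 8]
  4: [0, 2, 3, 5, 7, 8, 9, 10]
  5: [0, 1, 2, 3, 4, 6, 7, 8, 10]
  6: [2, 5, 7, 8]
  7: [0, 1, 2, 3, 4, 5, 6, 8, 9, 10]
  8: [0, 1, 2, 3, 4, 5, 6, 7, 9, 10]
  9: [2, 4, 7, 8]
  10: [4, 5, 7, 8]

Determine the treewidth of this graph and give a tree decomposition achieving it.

Each bag holds 5 vertices, so the decomposition has width 4, which upper-bounds the treewidth. For the lower bound, the 5 vertices {2, 4, 7, 8, 9} are pairwise adjacent, and any tree decomposition puts a clique entirely inside one bag — forcing width ≥ 4. Combining the bounds, tw(G) = 4.

Treewidth 4.
One such decomposition:
Bags: B1 = {2, 5, 6, 7, 8}  B2 = {2, 4, 5, 7, 8}  B3 = {3, 4, 5, 7, 8}  B4 = {0, 4, 5, 7, 8}  B5 = {2, 4, 7, 8, 9}  B6 = {0, 1, 5, 7, 8}  B7 = {4, 5, 7, 8, 10}
Tree: B1–B2, B2–B3, B2–B4, B2–B5, B4–B6, B4–B7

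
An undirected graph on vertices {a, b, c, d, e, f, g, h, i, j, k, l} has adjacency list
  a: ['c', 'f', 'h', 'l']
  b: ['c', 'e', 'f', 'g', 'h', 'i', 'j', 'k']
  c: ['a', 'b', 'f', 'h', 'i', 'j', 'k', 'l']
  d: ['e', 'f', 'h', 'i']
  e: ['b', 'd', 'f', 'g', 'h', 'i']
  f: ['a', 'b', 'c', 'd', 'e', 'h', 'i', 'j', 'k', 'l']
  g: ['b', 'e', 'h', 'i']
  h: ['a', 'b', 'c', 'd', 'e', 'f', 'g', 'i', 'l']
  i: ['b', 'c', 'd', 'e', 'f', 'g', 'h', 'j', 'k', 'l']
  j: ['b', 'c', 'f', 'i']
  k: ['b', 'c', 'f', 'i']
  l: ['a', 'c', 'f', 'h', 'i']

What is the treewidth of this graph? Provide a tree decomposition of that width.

Treewidth 4.
One optimal decomposition is:
Bags: B1 = {b, c, f, h, i}  B2 = {b, e, f, h, i}  B3 = {c, f, h, i, l}  B4 = {a, c, f, h, l}  B5 = {b, c, f, i, k}  B6 = {d, e, f, h, i}  B7 = {b, c, f, i, j}  B8 = {b, e, g, h, i}
Tree: B1–B2, B1–B3, B3–B4, B1–B5, B2–B6, B1–B7, B2–B8

Each bag holds 5 vertices, so the decomposition has width 4, which upper-bounds the treewidth. For the lower bound, the 5 vertices {b, e, g, h, i} are pairwise adjacent, and any tree decomposition puts a clique entirely inside one bag — forcing width ≥ 4. Hence tw(G) = 4 exactly.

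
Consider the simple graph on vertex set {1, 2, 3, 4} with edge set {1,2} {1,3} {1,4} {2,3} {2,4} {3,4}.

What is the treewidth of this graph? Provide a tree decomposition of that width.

Treewidth 3.
Bags: B1 = {1, 2, 3, 4}
Tree: (single bag)

A single bag containing all 4 vertices is trivially a valid decomposition of width 3. For the lower bound, the 4 vertices {1, 2, 3, 4} are pairwise adjacent, and any tree decomposition puts a clique entirely inside one bag — forcing width ≥ 3. Hence tw(G) = 3 exactly.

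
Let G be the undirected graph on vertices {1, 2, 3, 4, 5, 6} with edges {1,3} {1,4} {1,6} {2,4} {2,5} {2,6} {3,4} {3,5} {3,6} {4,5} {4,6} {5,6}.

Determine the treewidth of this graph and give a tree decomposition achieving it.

Treewidth 3.
One optimal decomposition is:
Bags: B1 = {2, 4, 5, 6}  B2 = {3, 4, 5, 6}  B3 = {1, 3, 4, 6}
Tree: B1–B2, B2–B3

Every bag has size at most 4, so the width is 4 − 1 = 3 and tw(G) ≤ 3. For the lower bound, the 4 vertices {2, 4, 5, 6} are pairwise adjacent, and any tree decomposition puts a clique entirely inside one bag — forcing width ≥ 3. Hence tw(G) = 3 exactly.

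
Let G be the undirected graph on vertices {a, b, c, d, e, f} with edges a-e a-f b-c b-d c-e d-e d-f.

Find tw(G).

2

A width-2 tree decomposition is:
Bags: B1 = {b, c, d}  B2 = {c, d, e}  B3 = {d, e, f}  B4 = {a, e, f}
Tree: B1–B2, B2–B3, B3–B4
Every bag has size at most 3, so the width is 3 − 1 = 2 and tw(G) ≤ 2. Since b–c–e–d–b is a cycle in G, G is not acyclic. Forests are exactly the graphs of treewidth ≤ 1, so tw(G) ≥ 2. The upper and lower bounds meet at 2, so that is the treewidth.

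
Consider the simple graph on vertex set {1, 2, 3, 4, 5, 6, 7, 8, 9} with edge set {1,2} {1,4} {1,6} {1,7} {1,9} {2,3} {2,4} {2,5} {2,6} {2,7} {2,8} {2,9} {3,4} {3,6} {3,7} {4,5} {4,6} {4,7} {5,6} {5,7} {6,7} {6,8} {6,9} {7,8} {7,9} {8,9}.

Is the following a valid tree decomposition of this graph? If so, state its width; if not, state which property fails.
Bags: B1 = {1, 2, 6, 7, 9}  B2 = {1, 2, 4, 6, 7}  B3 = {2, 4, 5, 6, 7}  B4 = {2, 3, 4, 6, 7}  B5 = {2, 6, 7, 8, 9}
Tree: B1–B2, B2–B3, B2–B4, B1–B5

Checking the three conditions: (i) the bags cover all of {1, 2, 3, 4, 5, 6, 7, 8, 9}; (ii) for each edge, some bag contains both endpoints; (iii) the bags containing any fixed vertex form a subtree. All hold, so the decomposition is valid with width 5 − 1 = 4.

Yes; width 4.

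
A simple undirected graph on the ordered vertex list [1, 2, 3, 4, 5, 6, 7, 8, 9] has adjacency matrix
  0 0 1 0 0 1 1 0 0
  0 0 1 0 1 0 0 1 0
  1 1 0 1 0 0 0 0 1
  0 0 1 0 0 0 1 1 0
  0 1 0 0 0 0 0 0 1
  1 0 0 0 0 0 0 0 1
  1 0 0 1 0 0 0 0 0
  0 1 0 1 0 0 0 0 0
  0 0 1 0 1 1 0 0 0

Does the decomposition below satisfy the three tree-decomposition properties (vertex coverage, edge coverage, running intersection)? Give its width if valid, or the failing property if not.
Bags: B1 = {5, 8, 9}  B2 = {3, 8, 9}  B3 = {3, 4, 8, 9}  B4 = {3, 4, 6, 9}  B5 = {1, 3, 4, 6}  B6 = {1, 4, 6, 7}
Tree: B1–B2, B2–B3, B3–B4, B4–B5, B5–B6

A tree decomposition must satisfy three properties: every vertex lies in some bag; for every edge, both endpoints lie together in some bag; and for every vertex, the bags containing it form a connected subtree. Here vertex 2 appears in no bag, so the decomposition is invalid.

No — vertex 2 appears in no bag.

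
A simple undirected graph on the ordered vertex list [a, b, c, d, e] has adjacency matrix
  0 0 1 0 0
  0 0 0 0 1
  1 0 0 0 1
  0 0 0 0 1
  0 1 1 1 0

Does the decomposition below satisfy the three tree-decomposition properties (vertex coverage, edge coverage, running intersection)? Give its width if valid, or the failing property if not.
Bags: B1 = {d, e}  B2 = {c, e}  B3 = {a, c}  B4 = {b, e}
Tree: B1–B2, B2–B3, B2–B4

Yes; width 1.

Checking the three conditions: (i) the bags cover all of {a, b, c, d, e}; (ii) for each edge, some bag contains both endpoints; (iii) the bags containing any fixed vertex form a subtree. All hold, so the decomposition is valid with width 2 − 1 = 1.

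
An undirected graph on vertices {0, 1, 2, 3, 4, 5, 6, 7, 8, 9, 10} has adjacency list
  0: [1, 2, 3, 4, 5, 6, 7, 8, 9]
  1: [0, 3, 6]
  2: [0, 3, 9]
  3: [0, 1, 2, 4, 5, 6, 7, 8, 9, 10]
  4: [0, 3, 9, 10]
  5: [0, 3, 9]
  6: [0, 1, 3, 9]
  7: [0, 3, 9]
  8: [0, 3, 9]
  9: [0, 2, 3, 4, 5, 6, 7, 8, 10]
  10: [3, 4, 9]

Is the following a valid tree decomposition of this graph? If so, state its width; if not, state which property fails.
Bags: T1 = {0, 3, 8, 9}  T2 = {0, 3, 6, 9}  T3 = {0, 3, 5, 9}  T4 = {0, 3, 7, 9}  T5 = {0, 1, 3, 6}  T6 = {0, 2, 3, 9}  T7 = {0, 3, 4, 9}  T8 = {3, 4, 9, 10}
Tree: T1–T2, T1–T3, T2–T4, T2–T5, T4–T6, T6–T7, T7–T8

Vertex coverage: the bags together contain {0, 1, 2, 3, 4, 5, 6, 7, 8, 9, 10}, the full vertex set. Edge coverage: each edge of G has both endpoints in at least one bag. Running intersection: for every vertex, the bags containing it form a connected subtree. All three properties hold, so this is a valid tree decomposition of width max|bag| − 1 = 3, and hence tw(G) ≤ 3.

Yes; width 3.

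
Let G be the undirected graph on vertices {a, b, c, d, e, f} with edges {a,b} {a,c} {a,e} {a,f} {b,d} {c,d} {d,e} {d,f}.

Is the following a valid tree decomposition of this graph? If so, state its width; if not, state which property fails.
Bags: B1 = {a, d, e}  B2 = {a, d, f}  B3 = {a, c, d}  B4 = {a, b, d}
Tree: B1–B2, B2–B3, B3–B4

Yes; width 2.

Checking the three conditions: (i) the bags cover all of {a, b, c, d, e, f}; (ii) for each edge, some bag contains both endpoints; (iii) the bags containing any fixed vertex form a subtree. All hold, so the decomposition is valid with width 3 − 1 = 2.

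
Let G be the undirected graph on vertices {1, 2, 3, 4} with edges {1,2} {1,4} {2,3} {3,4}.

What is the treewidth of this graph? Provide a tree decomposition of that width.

Each bag holds 3 vertices, so the decomposition has width 2, which upper-bounds the treewidth. Since 1–2–3–4–1 is a cycle in G, G is not acyclic. Forests are exactly the graphs of treewidth ≤ 1, so tw(G) ≥ 2. The upper and lower bounds meet at 2, so that is the treewidth.

Treewidth 2.
One optimal decomposition is:
Bags: B1 = {1, 2, 3}  B2 = {1, 3, 4}
Tree: B1–B2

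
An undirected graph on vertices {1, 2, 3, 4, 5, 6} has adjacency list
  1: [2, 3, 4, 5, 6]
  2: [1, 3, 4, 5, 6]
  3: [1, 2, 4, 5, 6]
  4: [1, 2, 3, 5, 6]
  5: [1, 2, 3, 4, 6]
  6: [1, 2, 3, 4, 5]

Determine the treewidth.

A width-5 tree decomposition is:
Bags: B1 = {1, 2, 3, 4, 5, 6}
Tree: (single bag)
A single bag containing all 6 vertices is trivially a valid decomposition of width 5. Conversely, {1, 2, 3, 4, 5, 6} is a clique of size 6, and the vertices of any clique must share a bag in every tree decomposition; so some bag has ≥ 6 vertices and tw(G) ≥ 5. Hence tw(G) = 5 exactly.

5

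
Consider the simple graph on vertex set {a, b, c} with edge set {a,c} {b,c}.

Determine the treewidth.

1

A width-1 tree decomposition is:
Bags: B1 = {b, c}  B2 = {a, c}
Tree: B1–B2
Each bag holds 2 vertices, so the decomposition has width 1, which upper-bounds the treewidth. G has an edge, so its treewidth is at least 1. Hence tw(G) = 1 exactly.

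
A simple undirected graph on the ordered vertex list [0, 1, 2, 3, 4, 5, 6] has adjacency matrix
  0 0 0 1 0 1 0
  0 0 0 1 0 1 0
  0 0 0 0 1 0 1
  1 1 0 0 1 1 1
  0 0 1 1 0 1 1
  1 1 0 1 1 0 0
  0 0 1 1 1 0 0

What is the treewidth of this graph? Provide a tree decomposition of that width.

Every bag has size at most 3, so the width is 3 − 1 = 2 and tw(G) ≤ 2. On the other hand G contains the 3-clique {2, 4, 6}. A clique must lie in a single bag of any decomposition, so no decomposition can have width below 2. Combining the bounds, tw(G) = 2.

Treewidth 2.
One optimal decomposition is:
Bags: B1 = {3, 4, 5}  B2 = {0, 3, 5}  B3 = {3, 4, 6}  B4 = {2, 4, 6}  B5 = {1, 3, 5}
Tree: B1–B2, B1–B3, B3–B4, B2–B5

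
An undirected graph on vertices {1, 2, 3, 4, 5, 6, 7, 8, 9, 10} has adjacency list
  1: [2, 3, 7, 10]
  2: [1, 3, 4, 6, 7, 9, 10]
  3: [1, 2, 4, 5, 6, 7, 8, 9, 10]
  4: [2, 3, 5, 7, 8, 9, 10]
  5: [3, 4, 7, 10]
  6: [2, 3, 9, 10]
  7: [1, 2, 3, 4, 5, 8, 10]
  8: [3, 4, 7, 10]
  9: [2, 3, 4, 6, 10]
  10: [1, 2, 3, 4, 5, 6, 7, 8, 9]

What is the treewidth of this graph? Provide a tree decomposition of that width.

Each bag holds 5 vertices, so the decomposition has width 4, which upper-bounds the treewidth. For the lower bound, the 5 vertices {3, 4, 7, 8, 10} are pairwise adjacent, and any tree decomposition puts a clique entirely inside one bag — forcing width ≥ 4. Hence tw(G) = 4 exactly.

Treewidth 4.
One such decomposition:
Bags: B1 = {2, 3, 4, 7, 10}  B2 = {1, 2, 3, 7, 10}  B3 = {2, 3, 4, 9, 10}  B4 = {2, 3, 6, 9, 10}  B5 = {3, 4, 7, 8, 10}  B6 = {3, 4, 5, 7, 10}
Tree: B1–B2, B1–B3, B3–B4, B1–B5, B1–B6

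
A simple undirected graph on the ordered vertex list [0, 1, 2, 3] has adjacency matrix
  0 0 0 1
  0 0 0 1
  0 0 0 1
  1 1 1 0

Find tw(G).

1

A width-1 tree decomposition is:
Bags: B1 = {1, 3}  B2 = {2, 3}  B3 = {0, 3}
Tree: B1–B2, B2–B3
The largest bag has 2 vertices, giving width 1; this decomposition certifies tw(G) ≤ 1. G has an edge, so its treewidth is at least 1. Combining the bounds, tw(G) = 1.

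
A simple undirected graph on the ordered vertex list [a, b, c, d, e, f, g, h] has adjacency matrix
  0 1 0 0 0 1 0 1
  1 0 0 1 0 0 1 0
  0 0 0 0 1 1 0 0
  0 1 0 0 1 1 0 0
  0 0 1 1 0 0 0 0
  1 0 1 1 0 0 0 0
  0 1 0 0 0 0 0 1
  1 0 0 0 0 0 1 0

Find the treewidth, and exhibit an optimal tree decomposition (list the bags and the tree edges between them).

Each bag holds 3 vertices, so the decomposition has width 2, which upper-bounds the treewidth. The edges g–h–a–b–g form a cycle, so G is not a tree and its treewidth is at least 2. The upper and lower bounds meet at 2, so that is the treewidth.

Treewidth 2.
One optimal decomposition is:
Bags: B1 = {b, g, h}  B2 = {a, b, h}  B3 = {a, b, d}  B4 = {a, d, f}  B5 = {d, e, f}  B6 = {c, e, f}
Tree: B1–B2, B2–B3, B3–B4, B4–B5, B5–B6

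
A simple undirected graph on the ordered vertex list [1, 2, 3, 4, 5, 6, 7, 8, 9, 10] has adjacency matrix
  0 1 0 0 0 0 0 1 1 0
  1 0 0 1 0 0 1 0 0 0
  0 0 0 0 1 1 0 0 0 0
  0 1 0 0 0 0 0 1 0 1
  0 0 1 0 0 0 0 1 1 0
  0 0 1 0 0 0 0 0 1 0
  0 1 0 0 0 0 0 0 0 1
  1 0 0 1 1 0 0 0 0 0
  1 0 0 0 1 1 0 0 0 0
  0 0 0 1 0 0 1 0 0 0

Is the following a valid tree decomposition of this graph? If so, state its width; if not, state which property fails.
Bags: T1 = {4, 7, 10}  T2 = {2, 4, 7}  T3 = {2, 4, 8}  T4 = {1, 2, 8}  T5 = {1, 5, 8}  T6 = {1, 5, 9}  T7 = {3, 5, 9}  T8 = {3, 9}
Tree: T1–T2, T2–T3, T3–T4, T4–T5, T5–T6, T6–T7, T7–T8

A tree decomposition must satisfy three properties: every vertex lies in some bag; for every edge, both endpoints lie together in some bag; and for every vertex, the bags containing it form a connected subtree. Here vertex 6 appears in no bag, so the decomposition is invalid.

No — vertex 6 appears in no bag.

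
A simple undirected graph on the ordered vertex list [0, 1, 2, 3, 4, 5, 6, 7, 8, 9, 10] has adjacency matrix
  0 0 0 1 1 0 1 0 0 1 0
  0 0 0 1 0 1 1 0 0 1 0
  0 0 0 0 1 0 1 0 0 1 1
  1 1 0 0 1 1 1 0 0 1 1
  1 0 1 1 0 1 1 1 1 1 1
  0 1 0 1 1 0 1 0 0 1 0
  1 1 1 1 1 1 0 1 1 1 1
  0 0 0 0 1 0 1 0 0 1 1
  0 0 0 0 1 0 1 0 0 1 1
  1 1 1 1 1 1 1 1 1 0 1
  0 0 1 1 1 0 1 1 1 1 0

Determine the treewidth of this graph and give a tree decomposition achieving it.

Every bag has size at most 5, so the width is 5 − 1 = 4 and tw(G) ≤ 4. Conversely, {1, 3, 5, 6, 9} is a clique of size 5, and the vertices of any clique must share a bag in every tree decomposition; so some bag has ≥ 5 vertices and tw(G) ≥ 4. Combining the bounds, tw(G) = 4.

Treewidth 4.
One optimal decomposition is:
Bags: B1 = {3, 4, 5, 6, 9}  B2 = {3, 4, 6, 9, 10}  B3 = {4, 6, 8, 9, 10}  B4 = {4, 6, 7, 9, 10}  B5 = {1, 3, 5, 6, 9}  B6 = {0, 3, 4, 6, 9}  B7 = {2, 4, 6, 9, 10}
Tree: B1–B2, B2–B3, B2–B4, B1–B5, B2–B6, B4–B7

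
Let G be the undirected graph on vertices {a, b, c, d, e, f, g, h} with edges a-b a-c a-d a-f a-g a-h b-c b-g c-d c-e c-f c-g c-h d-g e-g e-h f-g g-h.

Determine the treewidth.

3

A width-3 tree decomposition is:
Bags: B1 = {a, c, f, g}  B2 = {a, c, g, h}  B3 = {a, b, c, g}  B4 = {a, c, d, g}  B5 = {c, e, g, h}
Tree: B1–B2, B1–B3, B1–B4, B2–B5
Every bag has size at most 4, so the width is 4 − 1 = 3 and tw(G) ≤ 3. Conversely, {c, e, g, h} is a clique of size 4, and the vertices of any clique must share a bag in every tree decomposition; so some bag has ≥ 4 vertices and tw(G) ≥ 3. Combining the bounds, tw(G) = 3.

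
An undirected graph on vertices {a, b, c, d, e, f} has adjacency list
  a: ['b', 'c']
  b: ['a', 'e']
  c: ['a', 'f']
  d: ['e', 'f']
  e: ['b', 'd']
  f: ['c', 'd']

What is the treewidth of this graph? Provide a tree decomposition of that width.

The largest bag has 3 vertices, giving width 2; this decomposition certifies tw(G) ≤ 2. Since f–c–a–b–e–d–f is a cycle in G, G is not acyclic. Forests are exactly the graphs of treewidth ≤ 1, so tw(G) ≥ 2. Combining the bounds, tw(G) = 2.

Treewidth 2.
One optimal decomposition is:
Bags: B1 = {a, c, f}  B2 = {a, b, f}  B3 = {b, e, f}  B4 = {d, e, f}
Tree: B1–B2, B2–B3, B3–B4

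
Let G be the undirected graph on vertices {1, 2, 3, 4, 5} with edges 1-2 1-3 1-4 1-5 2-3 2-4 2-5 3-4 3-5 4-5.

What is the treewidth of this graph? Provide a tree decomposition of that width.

Treewidth 4.
One optimal decomposition is:
Bags: B1 = {1, 2, 3, 4, 5}
Tree: (single bag)

With just one bag of size 5, the width is 5 − 1 = 4, so tw(G) ≤ 4. Conversely, {1, 2, 3, 4, 5} is a clique of size 5, and the vertices of any clique must share a bag in every tree decomposition; so some bag has ≥ 5 vertices and tw(G) ≥ 4. The upper and lower bounds meet at 4, so that is the treewidth.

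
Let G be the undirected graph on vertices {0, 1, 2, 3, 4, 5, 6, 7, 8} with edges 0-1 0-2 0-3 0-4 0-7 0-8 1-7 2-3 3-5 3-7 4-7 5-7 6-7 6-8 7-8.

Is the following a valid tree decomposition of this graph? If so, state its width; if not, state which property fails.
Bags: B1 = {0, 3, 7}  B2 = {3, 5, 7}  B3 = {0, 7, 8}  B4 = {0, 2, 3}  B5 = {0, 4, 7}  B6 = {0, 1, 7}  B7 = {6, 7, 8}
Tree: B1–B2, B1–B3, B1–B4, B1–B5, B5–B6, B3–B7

Checking the three conditions: (i) the bags cover all of {0, 1, 2, 3, 4, 5, 6, 7, 8}; (ii) for each edge, some bag contains both endpoints; (iii) the bags containing any fixed vertex form a subtree. All hold, so the decomposition is valid with width 3 − 1 = 2.

Yes; width 2.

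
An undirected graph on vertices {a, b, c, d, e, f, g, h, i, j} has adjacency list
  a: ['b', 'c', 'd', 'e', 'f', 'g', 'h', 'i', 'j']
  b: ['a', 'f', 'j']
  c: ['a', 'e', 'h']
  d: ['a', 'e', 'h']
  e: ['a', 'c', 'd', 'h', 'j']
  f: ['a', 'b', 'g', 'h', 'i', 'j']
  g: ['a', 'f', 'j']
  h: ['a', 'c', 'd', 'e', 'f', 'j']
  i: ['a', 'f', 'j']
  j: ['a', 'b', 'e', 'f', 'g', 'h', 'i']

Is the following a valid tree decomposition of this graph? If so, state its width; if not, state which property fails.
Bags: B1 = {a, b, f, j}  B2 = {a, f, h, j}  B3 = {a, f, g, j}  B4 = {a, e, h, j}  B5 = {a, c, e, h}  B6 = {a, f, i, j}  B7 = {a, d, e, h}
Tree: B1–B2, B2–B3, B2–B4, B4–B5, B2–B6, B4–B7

Yes; width 3.

Checking the three conditions: (i) the bags cover all of {a, b, c, d, e, f, g, h, i, j}; (ii) for each edge, some bag contains both endpoints; (iii) the bags containing any fixed vertex form a subtree. All hold, so the decomposition is valid with width 4 − 1 = 3.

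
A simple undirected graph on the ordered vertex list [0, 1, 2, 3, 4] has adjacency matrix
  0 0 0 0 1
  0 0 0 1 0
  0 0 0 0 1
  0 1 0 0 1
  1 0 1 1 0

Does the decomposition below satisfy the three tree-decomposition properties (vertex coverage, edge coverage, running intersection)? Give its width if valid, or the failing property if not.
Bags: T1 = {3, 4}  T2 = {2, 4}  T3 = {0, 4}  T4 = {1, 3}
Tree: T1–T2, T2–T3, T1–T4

Vertex coverage: the bags together contain {0, 1, 2, 3, 4}, the full vertex set. Edge coverage: each edge of G has both endpoints in at least one bag. Running intersection: for every vertex, the bags containing it form a connected subtree. All three properties hold, so this is a valid tree decomposition of width max|bag| − 1 = 1, and hence tw(G) ≤ 1.

Yes; width 1.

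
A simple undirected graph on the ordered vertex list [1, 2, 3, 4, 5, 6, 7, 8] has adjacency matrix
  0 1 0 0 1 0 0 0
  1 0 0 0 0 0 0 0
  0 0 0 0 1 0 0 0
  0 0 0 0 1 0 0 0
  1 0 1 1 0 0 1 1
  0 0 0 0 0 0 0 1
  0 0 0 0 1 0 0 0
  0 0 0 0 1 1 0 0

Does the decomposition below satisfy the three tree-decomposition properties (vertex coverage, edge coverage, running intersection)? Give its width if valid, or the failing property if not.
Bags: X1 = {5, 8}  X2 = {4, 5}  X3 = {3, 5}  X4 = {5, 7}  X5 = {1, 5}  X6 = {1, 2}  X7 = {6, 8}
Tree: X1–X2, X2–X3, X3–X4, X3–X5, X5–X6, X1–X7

Yes; width 1.

Vertex coverage: the bags together contain {1, 2, 3, 4, 5, 6, 7, 8}, the full vertex set. Edge coverage: each edge of G has both endpoints in at least one bag. Running intersection: for every vertex, the bags containing it form a connected subtree. All three properties hold, so this is a valid tree decomposition of width max|bag| − 1 = 1, and hence tw(G) ≤ 1.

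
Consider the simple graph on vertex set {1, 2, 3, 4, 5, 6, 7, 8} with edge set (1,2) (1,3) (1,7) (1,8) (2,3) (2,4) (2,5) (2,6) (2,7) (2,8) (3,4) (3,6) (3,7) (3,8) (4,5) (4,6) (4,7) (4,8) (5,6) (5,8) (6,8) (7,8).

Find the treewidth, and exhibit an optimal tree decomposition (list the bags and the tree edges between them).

Each bag holds 5 vertices, so the decomposition has width 4, which upper-bounds the treewidth. For the lower bound, the 5 vertices {1, 2, 3, 7, 8} are pairwise adjacent, and any tree decomposition puts a clique entirely inside one bag — forcing width ≥ 4. Therefore the treewidth is 4.

Treewidth 4.
Bags: B1 = {2, 3, 4, 7, 8}  B2 = {2, 3, 4, 6, 8}  B3 = {1, 2, 3, 7, 8}  B4 = {2, 4, 5, 6, 8}
Tree: B1–B2, B1–B3, B2–B4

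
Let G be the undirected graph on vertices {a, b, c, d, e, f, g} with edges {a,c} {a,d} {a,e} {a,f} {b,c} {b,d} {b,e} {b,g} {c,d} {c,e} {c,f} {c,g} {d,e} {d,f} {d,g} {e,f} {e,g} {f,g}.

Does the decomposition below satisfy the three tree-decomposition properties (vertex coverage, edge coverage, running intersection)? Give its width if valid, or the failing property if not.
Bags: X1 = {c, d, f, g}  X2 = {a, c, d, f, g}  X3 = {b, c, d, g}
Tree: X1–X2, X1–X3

No — vertex e appears in no bag.

A tree decomposition must satisfy three properties: every vertex lies in some bag; for every edge, both endpoints lie together in some bag; and for every vertex, the bags containing it form a connected subtree. Here vertex e appears in no bag, so the decomposition is invalid.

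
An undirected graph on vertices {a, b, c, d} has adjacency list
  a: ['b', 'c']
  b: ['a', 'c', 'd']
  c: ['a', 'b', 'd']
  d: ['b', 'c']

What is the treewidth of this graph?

A width-2 tree decomposition is:
Bags: B1 = {b, c, d}  B2 = {a, b, c}
Tree: B1–B2
Each bag holds 3 vertices, so the decomposition has width 2, which upper-bounds the treewidth. Conversely, {b, c, d} is a clique of size 3, and the vertices of any clique must share a bag in every tree decomposition; so some bag has ≥ 3 vertices and tw(G) ≥ 2. Combining the bounds, tw(G) = 2.

2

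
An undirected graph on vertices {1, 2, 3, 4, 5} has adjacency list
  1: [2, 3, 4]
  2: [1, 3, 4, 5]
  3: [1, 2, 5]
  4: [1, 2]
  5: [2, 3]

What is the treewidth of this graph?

A width-2 tree decomposition is:
Bags: B1 = {2, 3, 5}  B2 = {1, 2, 3}  B3 = {1, 2, 4}
Tree: B1–B2, B2–B3
The largest bag has 3 vertices, giving width 2; this decomposition certifies tw(G) ≤ 2. Conversely, {1, 2, 3} is a clique of size 3, and the vertices of any clique must share a bag in every tree decomposition; so some bag has ≥ 3 vertices and tw(G) ≥ 2. The upper and lower bounds meet at 2, so that is the treewidth.

2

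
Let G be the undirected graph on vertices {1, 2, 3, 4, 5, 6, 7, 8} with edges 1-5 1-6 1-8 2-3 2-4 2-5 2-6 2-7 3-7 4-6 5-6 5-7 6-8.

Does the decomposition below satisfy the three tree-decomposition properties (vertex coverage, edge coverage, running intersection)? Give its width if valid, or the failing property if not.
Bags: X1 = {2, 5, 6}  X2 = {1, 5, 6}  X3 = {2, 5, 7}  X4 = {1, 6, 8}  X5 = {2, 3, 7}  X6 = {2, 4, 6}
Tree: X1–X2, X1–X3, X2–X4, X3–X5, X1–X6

Yes; width 2.

Every vertex of G appears in some bag (union = {1, 2, 3, 4, 5, 6, 7, 8}); every edge is covered by a bag; and for each vertex v the set of bags containing v is connected in the bag tree. The decomposition is therefore valid. The largest bag has 3 vertices, so the width is 2.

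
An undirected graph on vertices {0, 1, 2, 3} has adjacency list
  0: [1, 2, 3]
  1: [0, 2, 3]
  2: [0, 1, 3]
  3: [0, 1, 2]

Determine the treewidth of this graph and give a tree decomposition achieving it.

Treewidth 3.
Bags: B1 = {0, 1, 2, 3}
Tree: (single bag)

With just one bag of size 4, the width is 4 − 1 = 3, so tw(G) ≤ 3. On the other hand G contains the 4-clique {0, 1, 2, 3}. A clique must lie in a single bag of any decomposition, so no decomposition can have width below 3. Hence tw(G) = 3 exactly.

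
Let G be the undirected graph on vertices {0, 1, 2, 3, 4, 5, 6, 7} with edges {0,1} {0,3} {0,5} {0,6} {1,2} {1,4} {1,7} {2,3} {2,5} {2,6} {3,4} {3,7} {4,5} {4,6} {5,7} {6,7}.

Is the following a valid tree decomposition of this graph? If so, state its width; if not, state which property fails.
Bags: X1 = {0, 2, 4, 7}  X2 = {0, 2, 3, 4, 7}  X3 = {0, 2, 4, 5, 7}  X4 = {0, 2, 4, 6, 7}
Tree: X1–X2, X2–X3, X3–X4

No — vertex 1 appears in no bag.

A tree decomposition must satisfy three properties: every vertex lies in some bag; for every edge, both endpoints lie together in some bag; and for every vertex, the bags containing it form a connected subtree. Here vertex 1 appears in no bag, so the decomposition is invalid.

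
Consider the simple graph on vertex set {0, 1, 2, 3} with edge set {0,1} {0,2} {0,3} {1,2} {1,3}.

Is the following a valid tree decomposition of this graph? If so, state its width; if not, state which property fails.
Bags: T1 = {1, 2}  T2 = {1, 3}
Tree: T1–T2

A tree decomposition must satisfy three properties: every vertex lies in some bag; for every edge, both endpoints lie together in some bag; and for every vertex, the bags containing it form a connected subtree. Here vertex 0 appears in no bag, so the decomposition is invalid.

No — vertex 0 appears in no bag.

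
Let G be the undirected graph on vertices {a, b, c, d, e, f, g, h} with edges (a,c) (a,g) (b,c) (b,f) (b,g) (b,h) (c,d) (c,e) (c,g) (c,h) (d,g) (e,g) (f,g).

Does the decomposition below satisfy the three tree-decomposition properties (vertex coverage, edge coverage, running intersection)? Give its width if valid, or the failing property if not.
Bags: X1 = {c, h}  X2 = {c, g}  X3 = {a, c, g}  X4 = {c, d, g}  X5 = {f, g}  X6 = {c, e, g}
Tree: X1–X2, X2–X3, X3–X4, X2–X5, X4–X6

A tree decomposition must satisfy three properties: every vertex lies in some bag; for every edge, both endpoints lie together in some bag; and for every vertex, the bags containing it form a connected subtree. Here vertex b appears in no bag, so the decomposition is invalid.

No — vertex b appears in no bag.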